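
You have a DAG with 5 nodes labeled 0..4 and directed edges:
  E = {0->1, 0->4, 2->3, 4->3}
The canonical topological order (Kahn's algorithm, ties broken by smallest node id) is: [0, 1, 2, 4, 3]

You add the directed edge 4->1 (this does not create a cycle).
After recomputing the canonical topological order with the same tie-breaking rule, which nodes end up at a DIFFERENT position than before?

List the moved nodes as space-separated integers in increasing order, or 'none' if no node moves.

Old toposort: [0, 1, 2, 4, 3]
Added edge 4->1
Recompute Kahn (smallest-id tiebreak):
  initial in-degrees: [0, 2, 0, 2, 1]
  ready (indeg=0): [0, 2]
  pop 0: indeg[1]->1; indeg[4]->0 | ready=[2, 4] | order so far=[0]
  pop 2: indeg[3]->1 | ready=[4] | order so far=[0, 2]
  pop 4: indeg[1]->0; indeg[3]->0 | ready=[1, 3] | order so far=[0, 2, 4]
  pop 1: no out-edges | ready=[3] | order so far=[0, 2, 4, 1]
  pop 3: no out-edges | ready=[] | order so far=[0, 2, 4, 1, 3]
New canonical toposort: [0, 2, 4, 1, 3]
Compare positions:
  Node 0: index 0 -> 0 (same)
  Node 1: index 1 -> 3 (moved)
  Node 2: index 2 -> 1 (moved)
  Node 3: index 4 -> 4 (same)
  Node 4: index 3 -> 2 (moved)
Nodes that changed position: 1 2 4

Answer: 1 2 4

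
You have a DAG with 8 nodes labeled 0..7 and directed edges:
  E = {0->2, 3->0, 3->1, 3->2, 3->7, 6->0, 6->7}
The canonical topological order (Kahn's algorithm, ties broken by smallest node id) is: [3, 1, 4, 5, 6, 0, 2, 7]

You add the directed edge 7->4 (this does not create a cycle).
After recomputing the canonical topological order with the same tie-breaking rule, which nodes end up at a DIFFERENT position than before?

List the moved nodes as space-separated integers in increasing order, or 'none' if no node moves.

Old toposort: [3, 1, 4, 5, 6, 0, 2, 7]
Added edge 7->4
Recompute Kahn (smallest-id tiebreak):
  initial in-degrees: [2, 1, 2, 0, 1, 0, 0, 2]
  ready (indeg=0): [3, 5, 6]
  pop 3: indeg[0]->1; indeg[1]->0; indeg[2]->1; indeg[7]->1 | ready=[1, 5, 6] | order so far=[3]
  pop 1: no out-edges | ready=[5, 6] | order so far=[3, 1]
  pop 5: no out-edges | ready=[6] | order so far=[3, 1, 5]
  pop 6: indeg[0]->0; indeg[7]->0 | ready=[0, 7] | order so far=[3, 1, 5, 6]
  pop 0: indeg[2]->0 | ready=[2, 7] | order so far=[3, 1, 5, 6, 0]
  pop 2: no out-edges | ready=[7] | order so far=[3, 1, 5, 6, 0, 2]
  pop 7: indeg[4]->0 | ready=[4] | order so far=[3, 1, 5, 6, 0, 2, 7]
  pop 4: no out-edges | ready=[] | order so far=[3, 1, 5, 6, 0, 2, 7, 4]
New canonical toposort: [3, 1, 5, 6, 0, 2, 7, 4]
Compare positions:
  Node 0: index 5 -> 4 (moved)
  Node 1: index 1 -> 1 (same)
  Node 2: index 6 -> 5 (moved)
  Node 3: index 0 -> 0 (same)
  Node 4: index 2 -> 7 (moved)
  Node 5: index 3 -> 2 (moved)
  Node 6: index 4 -> 3 (moved)
  Node 7: index 7 -> 6 (moved)
Nodes that changed position: 0 2 4 5 6 7

Answer: 0 2 4 5 6 7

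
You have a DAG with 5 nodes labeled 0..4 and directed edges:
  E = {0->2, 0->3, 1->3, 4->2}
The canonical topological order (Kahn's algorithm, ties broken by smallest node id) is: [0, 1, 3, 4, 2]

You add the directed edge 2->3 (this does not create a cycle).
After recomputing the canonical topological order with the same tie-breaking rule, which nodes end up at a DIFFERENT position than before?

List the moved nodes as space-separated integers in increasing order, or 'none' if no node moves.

Answer: 2 3 4

Derivation:
Old toposort: [0, 1, 3, 4, 2]
Added edge 2->3
Recompute Kahn (smallest-id tiebreak):
  initial in-degrees: [0, 0, 2, 3, 0]
  ready (indeg=0): [0, 1, 4]
  pop 0: indeg[2]->1; indeg[3]->2 | ready=[1, 4] | order so far=[0]
  pop 1: indeg[3]->1 | ready=[4] | order so far=[0, 1]
  pop 4: indeg[2]->0 | ready=[2] | order so far=[0, 1, 4]
  pop 2: indeg[3]->0 | ready=[3] | order so far=[0, 1, 4, 2]
  pop 3: no out-edges | ready=[] | order so far=[0, 1, 4, 2, 3]
New canonical toposort: [0, 1, 4, 2, 3]
Compare positions:
  Node 0: index 0 -> 0 (same)
  Node 1: index 1 -> 1 (same)
  Node 2: index 4 -> 3 (moved)
  Node 3: index 2 -> 4 (moved)
  Node 4: index 3 -> 2 (moved)
Nodes that changed position: 2 3 4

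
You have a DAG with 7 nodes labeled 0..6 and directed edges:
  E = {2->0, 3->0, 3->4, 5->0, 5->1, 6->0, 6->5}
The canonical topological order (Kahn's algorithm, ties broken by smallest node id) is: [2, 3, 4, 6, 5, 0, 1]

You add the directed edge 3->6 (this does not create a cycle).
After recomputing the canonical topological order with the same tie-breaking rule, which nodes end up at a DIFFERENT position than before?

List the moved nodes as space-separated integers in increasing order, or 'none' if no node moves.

Answer: none

Derivation:
Old toposort: [2, 3, 4, 6, 5, 0, 1]
Added edge 3->6
Recompute Kahn (smallest-id tiebreak):
  initial in-degrees: [4, 1, 0, 0, 1, 1, 1]
  ready (indeg=0): [2, 3]
  pop 2: indeg[0]->3 | ready=[3] | order so far=[2]
  pop 3: indeg[0]->2; indeg[4]->0; indeg[6]->0 | ready=[4, 6] | order so far=[2, 3]
  pop 4: no out-edges | ready=[6] | order so far=[2, 3, 4]
  pop 6: indeg[0]->1; indeg[5]->0 | ready=[5] | order so far=[2, 3, 4, 6]
  pop 5: indeg[0]->0; indeg[1]->0 | ready=[0, 1] | order so far=[2, 3, 4, 6, 5]
  pop 0: no out-edges | ready=[1] | order so far=[2, 3, 4, 6, 5, 0]
  pop 1: no out-edges | ready=[] | order so far=[2, 3, 4, 6, 5, 0, 1]
New canonical toposort: [2, 3, 4, 6, 5, 0, 1]
Compare positions:
  Node 0: index 5 -> 5 (same)
  Node 1: index 6 -> 6 (same)
  Node 2: index 0 -> 0 (same)
  Node 3: index 1 -> 1 (same)
  Node 4: index 2 -> 2 (same)
  Node 5: index 4 -> 4 (same)
  Node 6: index 3 -> 3 (same)
Nodes that changed position: none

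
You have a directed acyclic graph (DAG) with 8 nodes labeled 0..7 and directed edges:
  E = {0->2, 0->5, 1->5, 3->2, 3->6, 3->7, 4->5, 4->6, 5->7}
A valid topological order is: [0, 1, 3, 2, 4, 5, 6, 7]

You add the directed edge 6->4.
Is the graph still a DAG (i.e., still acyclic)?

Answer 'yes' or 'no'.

Answer: no

Derivation:
Given toposort: [0, 1, 3, 2, 4, 5, 6, 7]
Position of 6: index 6; position of 4: index 4
New edge 6->4: backward (u after v in old order)
Backward edge: old toposort is now invalid. Check if this creates a cycle.
Does 4 already reach 6? Reachable from 4: [4, 5, 6, 7]. YES -> cycle!
Still a DAG? no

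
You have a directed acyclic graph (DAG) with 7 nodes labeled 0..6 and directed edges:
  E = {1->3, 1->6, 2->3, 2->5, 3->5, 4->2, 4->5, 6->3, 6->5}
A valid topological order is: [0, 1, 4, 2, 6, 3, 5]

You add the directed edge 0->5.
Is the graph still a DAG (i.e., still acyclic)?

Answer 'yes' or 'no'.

Answer: yes

Derivation:
Given toposort: [0, 1, 4, 2, 6, 3, 5]
Position of 0: index 0; position of 5: index 6
New edge 0->5: forward
Forward edge: respects the existing order. Still a DAG, same toposort still valid.
Still a DAG? yes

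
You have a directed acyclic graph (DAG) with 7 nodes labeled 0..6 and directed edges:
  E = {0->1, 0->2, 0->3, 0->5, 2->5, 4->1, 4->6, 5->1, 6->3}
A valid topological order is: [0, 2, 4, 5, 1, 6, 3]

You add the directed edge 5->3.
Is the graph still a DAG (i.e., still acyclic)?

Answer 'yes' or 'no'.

Answer: yes

Derivation:
Given toposort: [0, 2, 4, 5, 1, 6, 3]
Position of 5: index 3; position of 3: index 6
New edge 5->3: forward
Forward edge: respects the existing order. Still a DAG, same toposort still valid.
Still a DAG? yes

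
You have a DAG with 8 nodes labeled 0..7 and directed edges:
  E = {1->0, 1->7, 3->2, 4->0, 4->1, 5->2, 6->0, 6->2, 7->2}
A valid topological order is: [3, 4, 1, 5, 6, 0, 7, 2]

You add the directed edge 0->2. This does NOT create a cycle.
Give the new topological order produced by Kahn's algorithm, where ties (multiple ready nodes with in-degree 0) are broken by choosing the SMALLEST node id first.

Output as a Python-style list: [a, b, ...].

Answer: [3, 4, 1, 5, 6, 0, 7, 2]

Derivation:
Old toposort: [3, 4, 1, 5, 6, 0, 7, 2]
Added edge: 0->2
Position of 0 (5) < position of 2 (7). Old order still valid.
Run Kahn's algorithm (break ties by smallest node id):
  initial in-degrees: [3, 1, 5, 0, 0, 0, 0, 1]
  ready (indeg=0): [3, 4, 5, 6]
  pop 3: indeg[2]->4 | ready=[4, 5, 6] | order so far=[3]
  pop 4: indeg[0]->2; indeg[1]->0 | ready=[1, 5, 6] | order so far=[3, 4]
  pop 1: indeg[0]->1; indeg[7]->0 | ready=[5, 6, 7] | order so far=[3, 4, 1]
  pop 5: indeg[2]->3 | ready=[6, 7] | order so far=[3, 4, 1, 5]
  pop 6: indeg[0]->0; indeg[2]->2 | ready=[0, 7] | order so far=[3, 4, 1, 5, 6]
  pop 0: indeg[2]->1 | ready=[7] | order so far=[3, 4, 1, 5, 6, 0]
  pop 7: indeg[2]->0 | ready=[2] | order so far=[3, 4, 1, 5, 6, 0, 7]
  pop 2: no out-edges | ready=[] | order so far=[3, 4, 1, 5, 6, 0, 7, 2]
  Result: [3, 4, 1, 5, 6, 0, 7, 2]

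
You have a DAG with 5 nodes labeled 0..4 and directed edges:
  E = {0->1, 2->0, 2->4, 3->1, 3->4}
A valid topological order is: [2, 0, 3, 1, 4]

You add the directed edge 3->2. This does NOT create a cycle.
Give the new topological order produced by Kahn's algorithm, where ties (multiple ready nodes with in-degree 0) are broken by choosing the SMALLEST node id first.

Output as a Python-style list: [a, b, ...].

Answer: [3, 2, 0, 1, 4]

Derivation:
Old toposort: [2, 0, 3, 1, 4]
Added edge: 3->2
Position of 3 (2) > position of 2 (0). Must reorder: 3 must now come before 2.
Run Kahn's algorithm (break ties by smallest node id):
  initial in-degrees: [1, 2, 1, 0, 2]
  ready (indeg=0): [3]
  pop 3: indeg[1]->1; indeg[2]->0; indeg[4]->1 | ready=[2] | order so far=[3]
  pop 2: indeg[0]->0; indeg[4]->0 | ready=[0, 4] | order so far=[3, 2]
  pop 0: indeg[1]->0 | ready=[1, 4] | order so far=[3, 2, 0]
  pop 1: no out-edges | ready=[4] | order so far=[3, 2, 0, 1]
  pop 4: no out-edges | ready=[] | order so far=[3, 2, 0, 1, 4]
  Result: [3, 2, 0, 1, 4]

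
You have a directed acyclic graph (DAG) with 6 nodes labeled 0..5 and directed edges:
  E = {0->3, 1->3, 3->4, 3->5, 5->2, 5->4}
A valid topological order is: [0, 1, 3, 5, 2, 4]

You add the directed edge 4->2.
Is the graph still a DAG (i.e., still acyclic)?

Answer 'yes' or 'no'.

Given toposort: [0, 1, 3, 5, 2, 4]
Position of 4: index 5; position of 2: index 4
New edge 4->2: backward (u after v in old order)
Backward edge: old toposort is now invalid. Check if this creates a cycle.
Does 2 already reach 4? Reachable from 2: [2]. NO -> still a DAG (reorder needed).
Still a DAG? yes

Answer: yes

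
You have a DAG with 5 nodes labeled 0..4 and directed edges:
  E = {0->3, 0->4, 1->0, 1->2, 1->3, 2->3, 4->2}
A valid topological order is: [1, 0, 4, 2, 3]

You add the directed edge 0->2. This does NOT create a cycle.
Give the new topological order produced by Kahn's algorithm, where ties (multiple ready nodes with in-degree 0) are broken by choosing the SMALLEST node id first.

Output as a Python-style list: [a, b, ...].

Old toposort: [1, 0, 4, 2, 3]
Added edge: 0->2
Position of 0 (1) < position of 2 (3). Old order still valid.
Run Kahn's algorithm (break ties by smallest node id):
  initial in-degrees: [1, 0, 3, 3, 1]
  ready (indeg=0): [1]
  pop 1: indeg[0]->0; indeg[2]->2; indeg[3]->2 | ready=[0] | order so far=[1]
  pop 0: indeg[2]->1; indeg[3]->1; indeg[4]->0 | ready=[4] | order so far=[1, 0]
  pop 4: indeg[2]->0 | ready=[2] | order so far=[1, 0, 4]
  pop 2: indeg[3]->0 | ready=[3] | order so far=[1, 0, 4, 2]
  pop 3: no out-edges | ready=[] | order so far=[1, 0, 4, 2, 3]
  Result: [1, 0, 4, 2, 3]

Answer: [1, 0, 4, 2, 3]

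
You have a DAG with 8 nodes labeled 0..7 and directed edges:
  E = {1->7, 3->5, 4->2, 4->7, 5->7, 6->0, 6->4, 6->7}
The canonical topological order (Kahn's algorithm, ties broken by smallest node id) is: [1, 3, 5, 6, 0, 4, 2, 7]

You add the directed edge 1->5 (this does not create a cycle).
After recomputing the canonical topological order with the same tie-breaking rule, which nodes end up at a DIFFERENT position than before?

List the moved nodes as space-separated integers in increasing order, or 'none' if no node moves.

Old toposort: [1, 3, 5, 6, 0, 4, 2, 7]
Added edge 1->5
Recompute Kahn (smallest-id tiebreak):
  initial in-degrees: [1, 0, 1, 0, 1, 2, 0, 4]
  ready (indeg=0): [1, 3, 6]
  pop 1: indeg[5]->1; indeg[7]->3 | ready=[3, 6] | order so far=[1]
  pop 3: indeg[5]->0 | ready=[5, 6] | order so far=[1, 3]
  pop 5: indeg[7]->2 | ready=[6] | order so far=[1, 3, 5]
  pop 6: indeg[0]->0; indeg[4]->0; indeg[7]->1 | ready=[0, 4] | order so far=[1, 3, 5, 6]
  pop 0: no out-edges | ready=[4] | order so far=[1, 3, 5, 6, 0]
  pop 4: indeg[2]->0; indeg[7]->0 | ready=[2, 7] | order so far=[1, 3, 5, 6, 0, 4]
  pop 2: no out-edges | ready=[7] | order so far=[1, 3, 5, 6, 0, 4, 2]
  pop 7: no out-edges | ready=[] | order so far=[1, 3, 5, 6, 0, 4, 2, 7]
New canonical toposort: [1, 3, 5, 6, 0, 4, 2, 7]
Compare positions:
  Node 0: index 4 -> 4 (same)
  Node 1: index 0 -> 0 (same)
  Node 2: index 6 -> 6 (same)
  Node 3: index 1 -> 1 (same)
  Node 4: index 5 -> 5 (same)
  Node 5: index 2 -> 2 (same)
  Node 6: index 3 -> 3 (same)
  Node 7: index 7 -> 7 (same)
Nodes that changed position: none

Answer: none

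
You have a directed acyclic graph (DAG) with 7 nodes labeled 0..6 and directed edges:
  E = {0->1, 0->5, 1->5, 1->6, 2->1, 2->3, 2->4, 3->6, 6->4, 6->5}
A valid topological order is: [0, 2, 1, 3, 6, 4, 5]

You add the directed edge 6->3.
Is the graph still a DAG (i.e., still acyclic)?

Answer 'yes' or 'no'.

Answer: no

Derivation:
Given toposort: [0, 2, 1, 3, 6, 4, 5]
Position of 6: index 4; position of 3: index 3
New edge 6->3: backward (u after v in old order)
Backward edge: old toposort is now invalid. Check if this creates a cycle.
Does 3 already reach 6? Reachable from 3: [3, 4, 5, 6]. YES -> cycle!
Still a DAG? no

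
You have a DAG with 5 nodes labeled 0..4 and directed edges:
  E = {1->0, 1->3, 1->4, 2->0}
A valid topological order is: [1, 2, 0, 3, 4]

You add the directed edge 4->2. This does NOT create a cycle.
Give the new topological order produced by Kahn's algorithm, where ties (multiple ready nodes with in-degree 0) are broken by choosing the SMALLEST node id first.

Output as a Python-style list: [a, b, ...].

Answer: [1, 3, 4, 2, 0]

Derivation:
Old toposort: [1, 2, 0, 3, 4]
Added edge: 4->2
Position of 4 (4) > position of 2 (1). Must reorder: 4 must now come before 2.
Run Kahn's algorithm (break ties by smallest node id):
  initial in-degrees: [2, 0, 1, 1, 1]
  ready (indeg=0): [1]
  pop 1: indeg[0]->1; indeg[3]->0; indeg[4]->0 | ready=[3, 4] | order so far=[1]
  pop 3: no out-edges | ready=[4] | order so far=[1, 3]
  pop 4: indeg[2]->0 | ready=[2] | order so far=[1, 3, 4]
  pop 2: indeg[0]->0 | ready=[0] | order so far=[1, 3, 4, 2]
  pop 0: no out-edges | ready=[] | order so far=[1, 3, 4, 2, 0]
  Result: [1, 3, 4, 2, 0]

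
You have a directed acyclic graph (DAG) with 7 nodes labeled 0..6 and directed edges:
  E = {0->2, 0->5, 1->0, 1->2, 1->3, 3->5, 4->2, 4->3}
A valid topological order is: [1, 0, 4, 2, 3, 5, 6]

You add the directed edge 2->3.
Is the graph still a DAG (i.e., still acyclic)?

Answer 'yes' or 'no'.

Answer: yes

Derivation:
Given toposort: [1, 0, 4, 2, 3, 5, 6]
Position of 2: index 3; position of 3: index 4
New edge 2->3: forward
Forward edge: respects the existing order. Still a DAG, same toposort still valid.
Still a DAG? yes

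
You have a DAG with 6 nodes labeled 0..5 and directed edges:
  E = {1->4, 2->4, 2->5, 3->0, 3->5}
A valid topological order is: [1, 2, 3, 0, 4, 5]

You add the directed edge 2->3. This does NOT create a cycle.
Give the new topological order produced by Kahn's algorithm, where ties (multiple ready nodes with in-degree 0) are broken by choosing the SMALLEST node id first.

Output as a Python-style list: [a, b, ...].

Old toposort: [1, 2, 3, 0, 4, 5]
Added edge: 2->3
Position of 2 (1) < position of 3 (2). Old order still valid.
Run Kahn's algorithm (break ties by smallest node id):
  initial in-degrees: [1, 0, 0, 1, 2, 2]
  ready (indeg=0): [1, 2]
  pop 1: indeg[4]->1 | ready=[2] | order so far=[1]
  pop 2: indeg[3]->0; indeg[4]->0; indeg[5]->1 | ready=[3, 4] | order so far=[1, 2]
  pop 3: indeg[0]->0; indeg[5]->0 | ready=[0, 4, 5] | order so far=[1, 2, 3]
  pop 0: no out-edges | ready=[4, 5] | order so far=[1, 2, 3, 0]
  pop 4: no out-edges | ready=[5] | order so far=[1, 2, 3, 0, 4]
  pop 5: no out-edges | ready=[] | order so far=[1, 2, 3, 0, 4, 5]
  Result: [1, 2, 3, 0, 4, 5]

Answer: [1, 2, 3, 0, 4, 5]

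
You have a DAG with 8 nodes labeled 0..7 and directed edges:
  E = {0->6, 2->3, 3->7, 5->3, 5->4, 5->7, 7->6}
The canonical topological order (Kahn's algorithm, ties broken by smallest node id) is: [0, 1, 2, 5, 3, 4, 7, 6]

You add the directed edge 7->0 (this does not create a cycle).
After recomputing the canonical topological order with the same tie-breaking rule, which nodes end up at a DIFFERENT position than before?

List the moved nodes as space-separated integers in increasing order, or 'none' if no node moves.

Answer: 0 1 2 3 4 5 7

Derivation:
Old toposort: [0, 1, 2, 5, 3, 4, 7, 6]
Added edge 7->0
Recompute Kahn (smallest-id tiebreak):
  initial in-degrees: [1, 0, 0, 2, 1, 0, 2, 2]
  ready (indeg=0): [1, 2, 5]
  pop 1: no out-edges | ready=[2, 5] | order so far=[1]
  pop 2: indeg[3]->1 | ready=[5] | order so far=[1, 2]
  pop 5: indeg[3]->0; indeg[4]->0; indeg[7]->1 | ready=[3, 4] | order so far=[1, 2, 5]
  pop 3: indeg[7]->0 | ready=[4, 7] | order so far=[1, 2, 5, 3]
  pop 4: no out-edges | ready=[7] | order so far=[1, 2, 5, 3, 4]
  pop 7: indeg[0]->0; indeg[6]->1 | ready=[0] | order so far=[1, 2, 5, 3, 4, 7]
  pop 0: indeg[6]->0 | ready=[6] | order so far=[1, 2, 5, 3, 4, 7, 0]
  pop 6: no out-edges | ready=[] | order so far=[1, 2, 5, 3, 4, 7, 0, 6]
New canonical toposort: [1, 2, 5, 3, 4, 7, 0, 6]
Compare positions:
  Node 0: index 0 -> 6 (moved)
  Node 1: index 1 -> 0 (moved)
  Node 2: index 2 -> 1 (moved)
  Node 3: index 4 -> 3 (moved)
  Node 4: index 5 -> 4 (moved)
  Node 5: index 3 -> 2 (moved)
  Node 6: index 7 -> 7 (same)
  Node 7: index 6 -> 5 (moved)
Nodes that changed position: 0 1 2 3 4 5 7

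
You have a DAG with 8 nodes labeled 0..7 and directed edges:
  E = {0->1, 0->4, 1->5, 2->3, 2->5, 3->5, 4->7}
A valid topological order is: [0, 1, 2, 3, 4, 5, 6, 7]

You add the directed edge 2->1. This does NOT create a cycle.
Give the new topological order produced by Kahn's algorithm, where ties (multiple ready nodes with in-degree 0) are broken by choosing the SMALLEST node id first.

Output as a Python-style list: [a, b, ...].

Old toposort: [0, 1, 2, 3, 4, 5, 6, 7]
Added edge: 2->1
Position of 2 (2) > position of 1 (1). Must reorder: 2 must now come before 1.
Run Kahn's algorithm (break ties by smallest node id):
  initial in-degrees: [0, 2, 0, 1, 1, 3, 0, 1]
  ready (indeg=0): [0, 2, 6]
  pop 0: indeg[1]->1; indeg[4]->0 | ready=[2, 4, 6] | order so far=[0]
  pop 2: indeg[1]->0; indeg[3]->0; indeg[5]->2 | ready=[1, 3, 4, 6] | order so far=[0, 2]
  pop 1: indeg[5]->1 | ready=[3, 4, 6] | order so far=[0, 2, 1]
  pop 3: indeg[5]->0 | ready=[4, 5, 6] | order so far=[0, 2, 1, 3]
  pop 4: indeg[7]->0 | ready=[5, 6, 7] | order so far=[0, 2, 1, 3, 4]
  pop 5: no out-edges | ready=[6, 7] | order so far=[0, 2, 1, 3, 4, 5]
  pop 6: no out-edges | ready=[7] | order so far=[0, 2, 1, 3, 4, 5, 6]
  pop 7: no out-edges | ready=[] | order so far=[0, 2, 1, 3, 4, 5, 6, 7]
  Result: [0, 2, 1, 3, 4, 5, 6, 7]

Answer: [0, 2, 1, 3, 4, 5, 6, 7]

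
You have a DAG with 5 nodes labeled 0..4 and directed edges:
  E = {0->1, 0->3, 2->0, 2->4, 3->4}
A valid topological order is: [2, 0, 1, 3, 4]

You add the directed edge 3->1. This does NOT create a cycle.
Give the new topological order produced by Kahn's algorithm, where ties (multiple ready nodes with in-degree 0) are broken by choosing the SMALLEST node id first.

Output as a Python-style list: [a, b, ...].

Answer: [2, 0, 3, 1, 4]

Derivation:
Old toposort: [2, 0, 1, 3, 4]
Added edge: 3->1
Position of 3 (3) > position of 1 (2). Must reorder: 3 must now come before 1.
Run Kahn's algorithm (break ties by smallest node id):
  initial in-degrees: [1, 2, 0, 1, 2]
  ready (indeg=0): [2]
  pop 2: indeg[0]->0; indeg[4]->1 | ready=[0] | order so far=[2]
  pop 0: indeg[1]->1; indeg[3]->0 | ready=[3] | order so far=[2, 0]
  pop 3: indeg[1]->0; indeg[4]->0 | ready=[1, 4] | order so far=[2, 0, 3]
  pop 1: no out-edges | ready=[4] | order so far=[2, 0, 3, 1]
  pop 4: no out-edges | ready=[] | order so far=[2, 0, 3, 1, 4]
  Result: [2, 0, 3, 1, 4]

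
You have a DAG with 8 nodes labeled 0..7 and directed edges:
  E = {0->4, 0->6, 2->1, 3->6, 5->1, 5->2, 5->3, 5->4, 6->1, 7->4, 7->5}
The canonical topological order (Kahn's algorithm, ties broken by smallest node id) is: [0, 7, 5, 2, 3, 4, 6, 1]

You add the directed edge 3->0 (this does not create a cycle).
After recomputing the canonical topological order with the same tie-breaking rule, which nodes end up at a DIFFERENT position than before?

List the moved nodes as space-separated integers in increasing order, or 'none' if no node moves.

Old toposort: [0, 7, 5, 2, 3, 4, 6, 1]
Added edge 3->0
Recompute Kahn (smallest-id tiebreak):
  initial in-degrees: [1, 3, 1, 1, 3, 1, 2, 0]
  ready (indeg=0): [7]
  pop 7: indeg[4]->2; indeg[5]->0 | ready=[5] | order so far=[7]
  pop 5: indeg[1]->2; indeg[2]->0; indeg[3]->0; indeg[4]->1 | ready=[2, 3] | order so far=[7, 5]
  pop 2: indeg[1]->1 | ready=[3] | order so far=[7, 5, 2]
  pop 3: indeg[0]->0; indeg[6]->1 | ready=[0] | order so far=[7, 5, 2, 3]
  pop 0: indeg[4]->0; indeg[6]->0 | ready=[4, 6] | order so far=[7, 5, 2, 3, 0]
  pop 4: no out-edges | ready=[6] | order so far=[7, 5, 2, 3, 0, 4]
  pop 6: indeg[1]->0 | ready=[1] | order so far=[7, 5, 2, 3, 0, 4, 6]
  pop 1: no out-edges | ready=[] | order so far=[7, 5, 2, 3, 0, 4, 6, 1]
New canonical toposort: [7, 5, 2, 3, 0, 4, 6, 1]
Compare positions:
  Node 0: index 0 -> 4 (moved)
  Node 1: index 7 -> 7 (same)
  Node 2: index 3 -> 2 (moved)
  Node 3: index 4 -> 3 (moved)
  Node 4: index 5 -> 5 (same)
  Node 5: index 2 -> 1 (moved)
  Node 6: index 6 -> 6 (same)
  Node 7: index 1 -> 0 (moved)
Nodes that changed position: 0 2 3 5 7

Answer: 0 2 3 5 7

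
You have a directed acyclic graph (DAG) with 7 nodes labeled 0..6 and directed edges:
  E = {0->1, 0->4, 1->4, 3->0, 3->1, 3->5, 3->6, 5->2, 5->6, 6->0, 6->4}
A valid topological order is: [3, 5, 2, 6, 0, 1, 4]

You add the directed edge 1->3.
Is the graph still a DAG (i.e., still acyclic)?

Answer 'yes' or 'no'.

Given toposort: [3, 5, 2, 6, 0, 1, 4]
Position of 1: index 5; position of 3: index 0
New edge 1->3: backward (u after v in old order)
Backward edge: old toposort is now invalid. Check if this creates a cycle.
Does 3 already reach 1? Reachable from 3: [0, 1, 2, 3, 4, 5, 6]. YES -> cycle!
Still a DAG? no

Answer: no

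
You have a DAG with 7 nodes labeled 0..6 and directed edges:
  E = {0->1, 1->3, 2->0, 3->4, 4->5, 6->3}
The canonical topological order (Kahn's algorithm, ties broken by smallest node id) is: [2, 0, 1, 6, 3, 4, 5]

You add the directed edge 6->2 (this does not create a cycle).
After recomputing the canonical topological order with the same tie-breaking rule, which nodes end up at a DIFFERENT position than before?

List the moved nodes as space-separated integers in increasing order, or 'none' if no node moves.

Answer: 0 1 2 6

Derivation:
Old toposort: [2, 0, 1, 6, 3, 4, 5]
Added edge 6->2
Recompute Kahn (smallest-id tiebreak):
  initial in-degrees: [1, 1, 1, 2, 1, 1, 0]
  ready (indeg=0): [6]
  pop 6: indeg[2]->0; indeg[3]->1 | ready=[2] | order so far=[6]
  pop 2: indeg[0]->0 | ready=[0] | order so far=[6, 2]
  pop 0: indeg[1]->0 | ready=[1] | order so far=[6, 2, 0]
  pop 1: indeg[3]->0 | ready=[3] | order so far=[6, 2, 0, 1]
  pop 3: indeg[4]->0 | ready=[4] | order so far=[6, 2, 0, 1, 3]
  pop 4: indeg[5]->0 | ready=[5] | order so far=[6, 2, 0, 1, 3, 4]
  pop 5: no out-edges | ready=[] | order so far=[6, 2, 0, 1, 3, 4, 5]
New canonical toposort: [6, 2, 0, 1, 3, 4, 5]
Compare positions:
  Node 0: index 1 -> 2 (moved)
  Node 1: index 2 -> 3 (moved)
  Node 2: index 0 -> 1 (moved)
  Node 3: index 4 -> 4 (same)
  Node 4: index 5 -> 5 (same)
  Node 5: index 6 -> 6 (same)
  Node 6: index 3 -> 0 (moved)
Nodes that changed position: 0 1 2 6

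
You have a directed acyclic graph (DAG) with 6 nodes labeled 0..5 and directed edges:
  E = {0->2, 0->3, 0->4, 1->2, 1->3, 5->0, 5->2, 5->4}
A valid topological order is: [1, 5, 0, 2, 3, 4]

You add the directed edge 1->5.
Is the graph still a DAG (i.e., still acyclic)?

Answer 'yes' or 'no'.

Given toposort: [1, 5, 0, 2, 3, 4]
Position of 1: index 0; position of 5: index 1
New edge 1->5: forward
Forward edge: respects the existing order. Still a DAG, same toposort still valid.
Still a DAG? yes

Answer: yes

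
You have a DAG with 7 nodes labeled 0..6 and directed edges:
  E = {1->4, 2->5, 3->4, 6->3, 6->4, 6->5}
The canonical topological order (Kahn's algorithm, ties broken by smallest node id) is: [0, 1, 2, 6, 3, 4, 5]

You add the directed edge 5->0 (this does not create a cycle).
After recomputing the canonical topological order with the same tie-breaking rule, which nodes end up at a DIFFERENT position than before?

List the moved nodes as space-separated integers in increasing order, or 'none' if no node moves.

Answer: 0 1 2 3 4 5 6

Derivation:
Old toposort: [0, 1, 2, 6, 3, 4, 5]
Added edge 5->0
Recompute Kahn (smallest-id tiebreak):
  initial in-degrees: [1, 0, 0, 1, 3, 2, 0]
  ready (indeg=0): [1, 2, 6]
  pop 1: indeg[4]->2 | ready=[2, 6] | order so far=[1]
  pop 2: indeg[5]->1 | ready=[6] | order so far=[1, 2]
  pop 6: indeg[3]->0; indeg[4]->1; indeg[5]->0 | ready=[3, 5] | order so far=[1, 2, 6]
  pop 3: indeg[4]->0 | ready=[4, 5] | order so far=[1, 2, 6, 3]
  pop 4: no out-edges | ready=[5] | order so far=[1, 2, 6, 3, 4]
  pop 5: indeg[0]->0 | ready=[0] | order so far=[1, 2, 6, 3, 4, 5]
  pop 0: no out-edges | ready=[] | order so far=[1, 2, 6, 3, 4, 5, 0]
New canonical toposort: [1, 2, 6, 3, 4, 5, 0]
Compare positions:
  Node 0: index 0 -> 6 (moved)
  Node 1: index 1 -> 0 (moved)
  Node 2: index 2 -> 1 (moved)
  Node 3: index 4 -> 3 (moved)
  Node 4: index 5 -> 4 (moved)
  Node 5: index 6 -> 5 (moved)
  Node 6: index 3 -> 2 (moved)
Nodes that changed position: 0 1 2 3 4 5 6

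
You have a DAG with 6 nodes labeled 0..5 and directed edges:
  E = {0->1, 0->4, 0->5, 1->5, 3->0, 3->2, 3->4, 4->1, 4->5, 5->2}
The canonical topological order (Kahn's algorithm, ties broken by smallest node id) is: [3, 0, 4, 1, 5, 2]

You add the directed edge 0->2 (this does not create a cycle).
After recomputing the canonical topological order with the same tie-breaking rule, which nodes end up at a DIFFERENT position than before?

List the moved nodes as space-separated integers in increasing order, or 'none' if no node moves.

Old toposort: [3, 0, 4, 1, 5, 2]
Added edge 0->2
Recompute Kahn (smallest-id tiebreak):
  initial in-degrees: [1, 2, 3, 0, 2, 3]
  ready (indeg=0): [3]
  pop 3: indeg[0]->0; indeg[2]->2; indeg[4]->1 | ready=[0] | order so far=[3]
  pop 0: indeg[1]->1; indeg[2]->1; indeg[4]->0; indeg[5]->2 | ready=[4] | order so far=[3, 0]
  pop 4: indeg[1]->0; indeg[5]->1 | ready=[1] | order so far=[3, 0, 4]
  pop 1: indeg[5]->0 | ready=[5] | order so far=[3, 0, 4, 1]
  pop 5: indeg[2]->0 | ready=[2] | order so far=[3, 0, 4, 1, 5]
  pop 2: no out-edges | ready=[] | order so far=[3, 0, 4, 1, 5, 2]
New canonical toposort: [3, 0, 4, 1, 5, 2]
Compare positions:
  Node 0: index 1 -> 1 (same)
  Node 1: index 3 -> 3 (same)
  Node 2: index 5 -> 5 (same)
  Node 3: index 0 -> 0 (same)
  Node 4: index 2 -> 2 (same)
  Node 5: index 4 -> 4 (same)
Nodes that changed position: none

Answer: none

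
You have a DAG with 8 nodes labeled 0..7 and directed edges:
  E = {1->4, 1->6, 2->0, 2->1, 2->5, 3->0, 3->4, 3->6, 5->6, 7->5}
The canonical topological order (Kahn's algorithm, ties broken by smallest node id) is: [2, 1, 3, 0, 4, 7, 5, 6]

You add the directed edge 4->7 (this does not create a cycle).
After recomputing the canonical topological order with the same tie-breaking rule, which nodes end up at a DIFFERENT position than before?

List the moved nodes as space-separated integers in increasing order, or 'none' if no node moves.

Answer: none

Derivation:
Old toposort: [2, 1, 3, 0, 4, 7, 5, 6]
Added edge 4->7
Recompute Kahn (smallest-id tiebreak):
  initial in-degrees: [2, 1, 0, 0, 2, 2, 3, 1]
  ready (indeg=0): [2, 3]
  pop 2: indeg[0]->1; indeg[1]->0; indeg[5]->1 | ready=[1, 3] | order so far=[2]
  pop 1: indeg[4]->1; indeg[6]->2 | ready=[3] | order so far=[2, 1]
  pop 3: indeg[0]->0; indeg[4]->0; indeg[6]->1 | ready=[0, 4] | order so far=[2, 1, 3]
  pop 0: no out-edges | ready=[4] | order so far=[2, 1, 3, 0]
  pop 4: indeg[7]->0 | ready=[7] | order so far=[2, 1, 3, 0, 4]
  pop 7: indeg[5]->0 | ready=[5] | order so far=[2, 1, 3, 0, 4, 7]
  pop 5: indeg[6]->0 | ready=[6] | order so far=[2, 1, 3, 0, 4, 7, 5]
  pop 6: no out-edges | ready=[] | order so far=[2, 1, 3, 0, 4, 7, 5, 6]
New canonical toposort: [2, 1, 3, 0, 4, 7, 5, 6]
Compare positions:
  Node 0: index 3 -> 3 (same)
  Node 1: index 1 -> 1 (same)
  Node 2: index 0 -> 0 (same)
  Node 3: index 2 -> 2 (same)
  Node 4: index 4 -> 4 (same)
  Node 5: index 6 -> 6 (same)
  Node 6: index 7 -> 7 (same)
  Node 7: index 5 -> 5 (same)
Nodes that changed position: none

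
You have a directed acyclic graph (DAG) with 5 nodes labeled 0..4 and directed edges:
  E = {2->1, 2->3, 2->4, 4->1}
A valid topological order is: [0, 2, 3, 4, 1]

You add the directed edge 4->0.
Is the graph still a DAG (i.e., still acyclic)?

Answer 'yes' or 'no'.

Answer: yes

Derivation:
Given toposort: [0, 2, 3, 4, 1]
Position of 4: index 3; position of 0: index 0
New edge 4->0: backward (u after v in old order)
Backward edge: old toposort is now invalid. Check if this creates a cycle.
Does 0 already reach 4? Reachable from 0: [0]. NO -> still a DAG (reorder needed).
Still a DAG? yes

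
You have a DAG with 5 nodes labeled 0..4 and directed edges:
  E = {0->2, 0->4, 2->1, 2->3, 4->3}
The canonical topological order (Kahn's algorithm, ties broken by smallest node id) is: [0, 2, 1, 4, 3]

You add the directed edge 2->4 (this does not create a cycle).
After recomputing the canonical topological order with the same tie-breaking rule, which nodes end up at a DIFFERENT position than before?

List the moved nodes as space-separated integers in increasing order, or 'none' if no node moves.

Answer: none

Derivation:
Old toposort: [0, 2, 1, 4, 3]
Added edge 2->4
Recompute Kahn (smallest-id tiebreak):
  initial in-degrees: [0, 1, 1, 2, 2]
  ready (indeg=0): [0]
  pop 0: indeg[2]->0; indeg[4]->1 | ready=[2] | order so far=[0]
  pop 2: indeg[1]->0; indeg[3]->1; indeg[4]->0 | ready=[1, 4] | order so far=[0, 2]
  pop 1: no out-edges | ready=[4] | order so far=[0, 2, 1]
  pop 4: indeg[3]->0 | ready=[3] | order so far=[0, 2, 1, 4]
  pop 3: no out-edges | ready=[] | order so far=[0, 2, 1, 4, 3]
New canonical toposort: [0, 2, 1, 4, 3]
Compare positions:
  Node 0: index 0 -> 0 (same)
  Node 1: index 2 -> 2 (same)
  Node 2: index 1 -> 1 (same)
  Node 3: index 4 -> 4 (same)
  Node 4: index 3 -> 3 (same)
Nodes that changed position: none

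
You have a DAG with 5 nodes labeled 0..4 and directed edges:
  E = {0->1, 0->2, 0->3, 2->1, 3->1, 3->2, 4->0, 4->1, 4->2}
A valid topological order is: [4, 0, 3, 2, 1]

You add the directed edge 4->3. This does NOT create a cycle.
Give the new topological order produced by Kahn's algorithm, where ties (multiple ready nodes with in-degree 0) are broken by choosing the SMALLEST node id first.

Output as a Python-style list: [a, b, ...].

Old toposort: [4, 0, 3, 2, 1]
Added edge: 4->3
Position of 4 (0) < position of 3 (2). Old order still valid.
Run Kahn's algorithm (break ties by smallest node id):
  initial in-degrees: [1, 4, 3, 2, 0]
  ready (indeg=0): [4]
  pop 4: indeg[0]->0; indeg[1]->3; indeg[2]->2; indeg[3]->1 | ready=[0] | order so far=[4]
  pop 0: indeg[1]->2; indeg[2]->1; indeg[3]->0 | ready=[3] | order so far=[4, 0]
  pop 3: indeg[1]->1; indeg[2]->0 | ready=[2] | order so far=[4, 0, 3]
  pop 2: indeg[1]->0 | ready=[1] | order so far=[4, 0, 3, 2]
  pop 1: no out-edges | ready=[] | order so far=[4, 0, 3, 2, 1]
  Result: [4, 0, 3, 2, 1]

Answer: [4, 0, 3, 2, 1]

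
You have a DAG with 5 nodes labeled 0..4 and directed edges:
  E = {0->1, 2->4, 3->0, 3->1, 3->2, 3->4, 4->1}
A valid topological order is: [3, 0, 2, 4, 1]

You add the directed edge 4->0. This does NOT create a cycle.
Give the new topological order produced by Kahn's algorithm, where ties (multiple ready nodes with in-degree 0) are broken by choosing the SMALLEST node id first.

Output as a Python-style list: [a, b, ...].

Answer: [3, 2, 4, 0, 1]

Derivation:
Old toposort: [3, 0, 2, 4, 1]
Added edge: 4->0
Position of 4 (3) > position of 0 (1). Must reorder: 4 must now come before 0.
Run Kahn's algorithm (break ties by smallest node id):
  initial in-degrees: [2, 3, 1, 0, 2]
  ready (indeg=0): [3]
  pop 3: indeg[0]->1; indeg[1]->2; indeg[2]->0; indeg[4]->1 | ready=[2] | order so far=[3]
  pop 2: indeg[4]->0 | ready=[4] | order so far=[3, 2]
  pop 4: indeg[0]->0; indeg[1]->1 | ready=[0] | order so far=[3, 2, 4]
  pop 0: indeg[1]->0 | ready=[1] | order so far=[3, 2, 4, 0]
  pop 1: no out-edges | ready=[] | order so far=[3, 2, 4, 0, 1]
  Result: [3, 2, 4, 0, 1]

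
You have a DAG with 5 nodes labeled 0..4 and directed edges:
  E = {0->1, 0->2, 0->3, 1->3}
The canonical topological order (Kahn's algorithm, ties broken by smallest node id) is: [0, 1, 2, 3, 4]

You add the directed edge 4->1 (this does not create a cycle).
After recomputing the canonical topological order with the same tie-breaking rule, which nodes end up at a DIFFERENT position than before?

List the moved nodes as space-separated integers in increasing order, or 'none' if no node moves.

Old toposort: [0, 1, 2, 3, 4]
Added edge 4->1
Recompute Kahn (smallest-id tiebreak):
  initial in-degrees: [0, 2, 1, 2, 0]
  ready (indeg=0): [0, 4]
  pop 0: indeg[1]->1; indeg[2]->0; indeg[3]->1 | ready=[2, 4] | order so far=[0]
  pop 2: no out-edges | ready=[4] | order so far=[0, 2]
  pop 4: indeg[1]->0 | ready=[1] | order so far=[0, 2, 4]
  pop 1: indeg[3]->0 | ready=[3] | order so far=[0, 2, 4, 1]
  pop 3: no out-edges | ready=[] | order so far=[0, 2, 4, 1, 3]
New canonical toposort: [0, 2, 4, 1, 3]
Compare positions:
  Node 0: index 0 -> 0 (same)
  Node 1: index 1 -> 3 (moved)
  Node 2: index 2 -> 1 (moved)
  Node 3: index 3 -> 4 (moved)
  Node 4: index 4 -> 2 (moved)
Nodes that changed position: 1 2 3 4

Answer: 1 2 3 4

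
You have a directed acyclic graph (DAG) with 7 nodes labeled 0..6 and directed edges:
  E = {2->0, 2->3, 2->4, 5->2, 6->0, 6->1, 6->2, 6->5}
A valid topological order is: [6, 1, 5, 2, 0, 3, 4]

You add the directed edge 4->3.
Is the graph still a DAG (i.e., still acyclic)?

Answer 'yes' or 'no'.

Given toposort: [6, 1, 5, 2, 0, 3, 4]
Position of 4: index 6; position of 3: index 5
New edge 4->3: backward (u after v in old order)
Backward edge: old toposort is now invalid. Check if this creates a cycle.
Does 3 already reach 4? Reachable from 3: [3]. NO -> still a DAG (reorder needed).
Still a DAG? yes

Answer: yes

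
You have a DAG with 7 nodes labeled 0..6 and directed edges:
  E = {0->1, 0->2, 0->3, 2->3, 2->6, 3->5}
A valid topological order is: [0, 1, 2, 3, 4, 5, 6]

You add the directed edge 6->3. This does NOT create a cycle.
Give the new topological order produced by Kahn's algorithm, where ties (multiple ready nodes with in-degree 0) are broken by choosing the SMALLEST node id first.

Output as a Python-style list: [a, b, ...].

Old toposort: [0, 1, 2, 3, 4, 5, 6]
Added edge: 6->3
Position of 6 (6) > position of 3 (3). Must reorder: 6 must now come before 3.
Run Kahn's algorithm (break ties by smallest node id):
  initial in-degrees: [0, 1, 1, 3, 0, 1, 1]
  ready (indeg=0): [0, 4]
  pop 0: indeg[1]->0; indeg[2]->0; indeg[3]->2 | ready=[1, 2, 4] | order so far=[0]
  pop 1: no out-edges | ready=[2, 4] | order so far=[0, 1]
  pop 2: indeg[3]->1; indeg[6]->0 | ready=[4, 6] | order so far=[0, 1, 2]
  pop 4: no out-edges | ready=[6] | order so far=[0, 1, 2, 4]
  pop 6: indeg[3]->0 | ready=[3] | order so far=[0, 1, 2, 4, 6]
  pop 3: indeg[5]->0 | ready=[5] | order so far=[0, 1, 2, 4, 6, 3]
  pop 5: no out-edges | ready=[] | order so far=[0, 1, 2, 4, 6, 3, 5]
  Result: [0, 1, 2, 4, 6, 3, 5]

Answer: [0, 1, 2, 4, 6, 3, 5]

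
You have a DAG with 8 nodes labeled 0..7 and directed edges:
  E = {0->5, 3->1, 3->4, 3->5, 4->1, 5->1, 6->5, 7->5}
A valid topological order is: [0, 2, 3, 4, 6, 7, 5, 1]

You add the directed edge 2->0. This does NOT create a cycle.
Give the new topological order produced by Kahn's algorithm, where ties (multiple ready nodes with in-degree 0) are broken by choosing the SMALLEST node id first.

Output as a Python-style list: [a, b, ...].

Old toposort: [0, 2, 3, 4, 6, 7, 5, 1]
Added edge: 2->0
Position of 2 (1) > position of 0 (0). Must reorder: 2 must now come before 0.
Run Kahn's algorithm (break ties by smallest node id):
  initial in-degrees: [1, 3, 0, 0, 1, 4, 0, 0]
  ready (indeg=0): [2, 3, 6, 7]
  pop 2: indeg[0]->0 | ready=[0, 3, 6, 7] | order so far=[2]
  pop 0: indeg[5]->3 | ready=[3, 6, 7] | order so far=[2, 0]
  pop 3: indeg[1]->2; indeg[4]->0; indeg[5]->2 | ready=[4, 6, 7] | order so far=[2, 0, 3]
  pop 4: indeg[1]->1 | ready=[6, 7] | order so far=[2, 0, 3, 4]
  pop 6: indeg[5]->1 | ready=[7] | order so far=[2, 0, 3, 4, 6]
  pop 7: indeg[5]->0 | ready=[5] | order so far=[2, 0, 3, 4, 6, 7]
  pop 5: indeg[1]->0 | ready=[1] | order so far=[2, 0, 3, 4, 6, 7, 5]
  pop 1: no out-edges | ready=[] | order so far=[2, 0, 3, 4, 6, 7, 5, 1]
  Result: [2, 0, 3, 4, 6, 7, 5, 1]

Answer: [2, 0, 3, 4, 6, 7, 5, 1]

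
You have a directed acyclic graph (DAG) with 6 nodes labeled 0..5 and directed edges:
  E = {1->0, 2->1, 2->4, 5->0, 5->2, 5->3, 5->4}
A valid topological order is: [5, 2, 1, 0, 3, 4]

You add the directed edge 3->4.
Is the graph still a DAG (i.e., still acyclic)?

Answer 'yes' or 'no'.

Given toposort: [5, 2, 1, 0, 3, 4]
Position of 3: index 4; position of 4: index 5
New edge 3->4: forward
Forward edge: respects the existing order. Still a DAG, same toposort still valid.
Still a DAG? yes

Answer: yes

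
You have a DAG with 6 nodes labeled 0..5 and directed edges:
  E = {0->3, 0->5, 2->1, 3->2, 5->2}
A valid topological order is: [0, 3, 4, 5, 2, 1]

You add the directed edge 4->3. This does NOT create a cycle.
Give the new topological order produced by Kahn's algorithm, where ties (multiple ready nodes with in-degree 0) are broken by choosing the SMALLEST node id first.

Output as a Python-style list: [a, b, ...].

Old toposort: [0, 3, 4, 5, 2, 1]
Added edge: 4->3
Position of 4 (2) > position of 3 (1). Must reorder: 4 must now come before 3.
Run Kahn's algorithm (break ties by smallest node id):
  initial in-degrees: [0, 1, 2, 2, 0, 1]
  ready (indeg=0): [0, 4]
  pop 0: indeg[3]->1; indeg[5]->0 | ready=[4, 5] | order so far=[0]
  pop 4: indeg[3]->0 | ready=[3, 5] | order so far=[0, 4]
  pop 3: indeg[2]->1 | ready=[5] | order so far=[0, 4, 3]
  pop 5: indeg[2]->0 | ready=[2] | order so far=[0, 4, 3, 5]
  pop 2: indeg[1]->0 | ready=[1] | order so far=[0, 4, 3, 5, 2]
  pop 1: no out-edges | ready=[] | order so far=[0, 4, 3, 5, 2, 1]
  Result: [0, 4, 3, 5, 2, 1]

Answer: [0, 4, 3, 5, 2, 1]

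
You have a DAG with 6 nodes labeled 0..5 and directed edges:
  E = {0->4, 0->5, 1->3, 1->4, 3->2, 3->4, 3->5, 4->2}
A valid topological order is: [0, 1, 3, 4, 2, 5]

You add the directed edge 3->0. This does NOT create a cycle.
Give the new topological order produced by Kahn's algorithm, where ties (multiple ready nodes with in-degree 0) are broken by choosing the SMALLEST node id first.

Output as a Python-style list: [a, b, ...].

Answer: [1, 3, 0, 4, 2, 5]

Derivation:
Old toposort: [0, 1, 3, 4, 2, 5]
Added edge: 3->0
Position of 3 (2) > position of 0 (0). Must reorder: 3 must now come before 0.
Run Kahn's algorithm (break ties by smallest node id):
  initial in-degrees: [1, 0, 2, 1, 3, 2]
  ready (indeg=0): [1]
  pop 1: indeg[3]->0; indeg[4]->2 | ready=[3] | order so far=[1]
  pop 3: indeg[0]->0; indeg[2]->1; indeg[4]->1; indeg[5]->1 | ready=[0] | order so far=[1, 3]
  pop 0: indeg[4]->0; indeg[5]->0 | ready=[4, 5] | order so far=[1, 3, 0]
  pop 4: indeg[2]->0 | ready=[2, 5] | order so far=[1, 3, 0, 4]
  pop 2: no out-edges | ready=[5] | order so far=[1, 3, 0, 4, 2]
  pop 5: no out-edges | ready=[] | order so far=[1, 3, 0, 4, 2, 5]
  Result: [1, 3, 0, 4, 2, 5]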